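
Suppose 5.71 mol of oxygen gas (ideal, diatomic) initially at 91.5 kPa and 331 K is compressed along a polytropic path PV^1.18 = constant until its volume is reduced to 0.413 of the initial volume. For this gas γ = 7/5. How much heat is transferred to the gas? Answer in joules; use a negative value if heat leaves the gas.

-8280 J

V₁ = nRT₁/P₁ = 5.71×8.314×331/91.5 = 172 L.
Polytropic n=1.18: T₂ = T₁(V₁/V₂)^(n−1) = 331×(2.42)^0.18 = 388 K; P₂ = P₁(V₁/V₂)^n = 260 kPa.
W = (P₁V₁−P₂V₂)/(n−1) = (91.5×172−260×70.9)/0.18 = -15100 J.
ΔU = nCvΔT = 5.71×20.8×(388−331) = 6780 J.
Q = ΔU + W = -8280 J.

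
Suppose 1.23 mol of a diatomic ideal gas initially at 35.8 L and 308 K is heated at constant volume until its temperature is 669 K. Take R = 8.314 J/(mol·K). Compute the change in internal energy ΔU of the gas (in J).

P₁ = nRT₁/V₁ = 1.23×8.314×308/35.8 = 88.0 kPa.
Isochoric: V stays 35.8 L; P/T = const ⇒ T₂ = 669 K, P₂ = 191 kPa.
For an ideal gas ΔU = nCvΔT with Cv = (5/2)R = 20.8 J/(mol·K).
ΔU = 1.23×20.8×(669−308) = 9230 J.

9230 J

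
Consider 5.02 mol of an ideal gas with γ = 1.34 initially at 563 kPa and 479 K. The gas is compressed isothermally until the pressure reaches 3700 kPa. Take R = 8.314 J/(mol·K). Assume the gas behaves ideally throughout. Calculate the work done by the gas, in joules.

-37600 J

V₁ = nRT₁/P₁ = 5.02×8.314×479/563 = 35.5 L.
Isothermal: T stays 479 K; PV = const ⇒ V₂ = 5.40 L, P₂ = 3700 kPa.
W = nRT ln(V₂/V₁) = 5.02×8.314×479×ln(0.152) = -37600 J.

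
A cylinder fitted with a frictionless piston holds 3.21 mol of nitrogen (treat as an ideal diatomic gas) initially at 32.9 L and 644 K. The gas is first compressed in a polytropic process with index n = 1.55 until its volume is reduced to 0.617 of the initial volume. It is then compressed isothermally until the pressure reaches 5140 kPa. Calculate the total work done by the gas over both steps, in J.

P₁ = nRT₁/V₁ = 3.21×8.314×644/32.9 = 522 kPa.
Step 1 — Polytropic n=1.55: T₂ = T₁(V₁/V₂)^(n−1) = 644×(1.62)^0.55 = 840 K; P₂ = P₁(V₁/V₂)^n = 1100 kPa.
W = (P₁V₁−P₂V₂)/(n−1) = (522×32.9−1100×20.3)/0.55 = -9510 J.
ΔU = nCvΔT = 3.21×20.8×(840−644) = 13100 J.
Q = ΔU + W = 3560 J.
State after step 1: P = 1100 kPa, V = 20.3 L, T = 840 K.
Step 2 — Isothermal: T stays 840 K; PV = const ⇒ V₂ = 4.36 L, P₂ = 5140 kPa.
ΔU = 0 (ideal gas, T constant).
W = nRT ln(V₂/V₁) = 3.21×8.314×840×ln(0.215) = -34500 J.
Q = ΔU + W = -34500 J.
Net over both steps: W = -44000 J, Q = -30900 J, ΔU = 13100 J.

-44000 J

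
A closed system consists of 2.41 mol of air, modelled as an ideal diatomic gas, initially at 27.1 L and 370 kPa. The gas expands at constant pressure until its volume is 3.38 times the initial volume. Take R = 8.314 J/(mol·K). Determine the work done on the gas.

-23900 J

T₁ = P₁V₁/(nR) = 370×27.1/(2.41×8.314) = 500 K.
Isobaric: P stays 370 kPa; V/T = const ⇒ T₂ = 1690 K, V₂ = 91.6 L.
W = PΔV = 370×(91.6−27.1) kPa·L = 23900 J.
Work done on the gas = −W_by = -23900 J.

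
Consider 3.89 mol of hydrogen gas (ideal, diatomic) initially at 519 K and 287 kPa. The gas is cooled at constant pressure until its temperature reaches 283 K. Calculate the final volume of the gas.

31.9 L

V₁ = nRT₁/P₁ = 3.89×8.314×519/287 = 58.5 L.
Isobaric: P stays 287 kPa; V/T = const ⇒ T₂ = 283 K, V₂ = 31.9 L.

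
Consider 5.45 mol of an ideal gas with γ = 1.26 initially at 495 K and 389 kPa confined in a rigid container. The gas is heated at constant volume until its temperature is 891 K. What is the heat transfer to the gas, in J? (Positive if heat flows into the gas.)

V₁ = nRT₁/P₁ = 5.45×8.314×495/389 = 57.7 L.
Isochoric: V stays 57.7 L; P/T = const ⇒ T₂ = 891 K, P₂ = 700 kPa.
W = 0 (no volume change).
ΔU = nCvΔT = 5.45×32.0×(891−495) = 69000 J.
Q = ΔU = 69000 J.

69000 J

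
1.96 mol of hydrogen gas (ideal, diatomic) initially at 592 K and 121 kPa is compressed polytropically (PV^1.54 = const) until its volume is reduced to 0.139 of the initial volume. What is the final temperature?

V₁ = nRT₁/P₁ = 1.96×8.314×592/121 = 79.7 L.
Polytropic n=1.54: T₂ = T₁(V₁/V₂)^(n−1) = 592×(7.19)^0.54 = 1720 K; P₂ = P₁(V₁/V₂)^n = 2530 kPa.

1720 K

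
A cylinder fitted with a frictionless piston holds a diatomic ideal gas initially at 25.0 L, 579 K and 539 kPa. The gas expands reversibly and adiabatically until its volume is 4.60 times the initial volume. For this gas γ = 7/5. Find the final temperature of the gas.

314 K

Adiabatic: TV^(γ−1) = const ⇒ T₂ = 579×(0.217)^0.400 = 314 K; PV^γ = const ⇒ P₂ = 63.6 kPa.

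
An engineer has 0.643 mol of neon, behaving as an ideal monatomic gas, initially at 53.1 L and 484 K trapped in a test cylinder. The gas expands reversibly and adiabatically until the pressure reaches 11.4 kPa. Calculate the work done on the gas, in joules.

-1710 J

P₁ = nRT₁/V₁ = 0.643×8.314×484/53.1 = 48.7 kPa.
Adiabatic: T₂/T₁ = (P₂/P₁)^((γ−1)/γ) ⇒ T₂ = 484×(0.234)^0.400 = 271 K; V₂ = 127 L.
ΔU = nCvΔT = 0.643×12.5×(271−484) = -1710 J.
Q = 0 for an adiabatic process, so W = −ΔU = 1710 J.
Work done on the gas = −W_by = -1710 J.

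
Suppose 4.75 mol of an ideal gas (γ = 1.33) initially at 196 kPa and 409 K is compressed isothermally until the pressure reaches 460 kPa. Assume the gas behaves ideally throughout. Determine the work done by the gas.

-13800 J

V₁ = nRT₁/P₁ = 4.75×8.314×409/196 = 82.4 L.
Isothermal: T stays 409 K; PV = const ⇒ V₂ = 35.1 L, P₂ = 460 kPa.
W = nRT ln(V₂/V₁) = 4.75×8.314×409×ln(0.426) = -13800 J.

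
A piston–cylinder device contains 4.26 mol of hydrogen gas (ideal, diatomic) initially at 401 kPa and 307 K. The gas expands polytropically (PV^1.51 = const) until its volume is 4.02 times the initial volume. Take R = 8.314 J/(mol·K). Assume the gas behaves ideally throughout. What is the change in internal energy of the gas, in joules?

-13800 J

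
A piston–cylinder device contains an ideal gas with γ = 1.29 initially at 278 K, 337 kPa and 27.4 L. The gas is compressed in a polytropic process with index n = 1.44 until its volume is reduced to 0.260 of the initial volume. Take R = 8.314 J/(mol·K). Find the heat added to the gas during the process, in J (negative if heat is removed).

n = P₁V₁/(RT₁) = 337×27.4/(8.314×278) = 4.00 mol.
Polytropic n=1.44: T₂ = T₁(V₁/V₂)^(n−1) = 278×(3.85)^0.44 = 503 K; P₂ = P₁(V₁/V₂)^n = 2340 kPa.
W = (P₁V₁−P₂V₂)/(n−1) = (337×27.4−2340×7.12)/0.44 = -17000 J.
ΔU = nCvΔT = 4.00×28.7×(503−278) = 25800 J.
Q = ΔU + W = 8780 J.

8780 J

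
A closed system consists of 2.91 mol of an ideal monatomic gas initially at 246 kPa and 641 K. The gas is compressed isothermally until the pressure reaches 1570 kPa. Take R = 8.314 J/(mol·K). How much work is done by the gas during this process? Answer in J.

-28700 J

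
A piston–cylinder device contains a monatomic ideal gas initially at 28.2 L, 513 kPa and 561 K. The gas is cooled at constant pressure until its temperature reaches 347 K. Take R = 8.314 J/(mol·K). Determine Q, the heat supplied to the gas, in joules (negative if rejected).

-13800 J

n = P₁V₁/(RT₁) = 513×28.2/(8.314×561) = 3.10 mol.
Isobaric: P stays 513 kPa; V/T = const ⇒ T₂ = 347 K, V₂ = 17.4 L.
W = PΔV = 513×(17.4−28.2) kPa·L = -5520 J.
ΔU = nCvΔT = 3.10×12.5×(347−561) = -8280 J.
Q = ΔU + W = nCpΔT = -13800 J.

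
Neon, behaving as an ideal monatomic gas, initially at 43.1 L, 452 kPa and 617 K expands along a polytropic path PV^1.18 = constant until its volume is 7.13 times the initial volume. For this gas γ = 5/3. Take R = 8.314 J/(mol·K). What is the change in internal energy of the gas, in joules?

n = P₁V₁/(RT₁) = 452×43.1/(8.314×617) = 3.80 mol.
Polytropic n=1.18: T₂ = T₁(V₁/V₂)^(n−1) = 617×(0.140)^0.18 = 433 K; P₂ = P₁(V₁/V₂)^n = 44.5 kPa.
For an ideal gas ΔU = nCvΔT with Cv = (3/2)R = 12.5 J/(mol·K).
ΔU = 3.80×12.5×(433−617) = -8700 J.

-8700 J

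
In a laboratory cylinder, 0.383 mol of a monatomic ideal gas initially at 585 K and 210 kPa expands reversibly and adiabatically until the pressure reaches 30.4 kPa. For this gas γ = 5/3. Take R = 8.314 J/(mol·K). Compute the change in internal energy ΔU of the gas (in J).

V₁ = nRT₁/P₁ = 0.383×8.314×585/210 = 8.87 L.
Adiabatic: T₂/T₁ = (P₂/P₁)^((γ−1)/γ) ⇒ T₂ = 585×(0.145)^0.400 = 270 K; V₂ = 28.3 L.
For an ideal gas ΔU = nCvΔT with Cv = (3/2)R = 12.5 J/(mol·K).
ΔU = 0.383×12.5×(270−585) = -1500 J.

-1500 J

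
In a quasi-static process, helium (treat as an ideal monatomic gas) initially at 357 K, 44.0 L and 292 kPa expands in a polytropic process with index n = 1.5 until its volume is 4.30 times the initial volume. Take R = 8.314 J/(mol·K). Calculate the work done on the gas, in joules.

n = P₁V₁/(RT₁) = 292×44.0/(8.314×357) = 4.33 mol.
Polytropic n=1.5: T₂ = T₁(V₁/V₂)^(n−1) = 357×(0.233)^0.50 = 172 K; P₂ = P₁(V₁/V₂)^n = 32.7 kPa.
W = (P₁V₁−P₂V₂)/(n−1) = (292×44.0−32.7×189)/0.50 = 13300 J.
Work done on the gas = −W_by = -13300 J.

-13300 J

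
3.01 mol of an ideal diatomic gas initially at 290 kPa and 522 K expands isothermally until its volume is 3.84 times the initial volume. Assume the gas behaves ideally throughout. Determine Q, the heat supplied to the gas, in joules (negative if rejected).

17600 J

V₁ = nRT₁/P₁ = 3.01×8.314×522/290 = 45.0 L.
Isothermal: T stays 522 K; PV = const ⇒ V₂ = 173 L, P₂ = 75.5 kPa.
ΔU = 0 (ideal gas, T constant).
W = nRT ln(V₂/V₁) = 3.01×8.314×522×ln(3.84) = 17600 J.
Q = ΔU + W = 17600 J.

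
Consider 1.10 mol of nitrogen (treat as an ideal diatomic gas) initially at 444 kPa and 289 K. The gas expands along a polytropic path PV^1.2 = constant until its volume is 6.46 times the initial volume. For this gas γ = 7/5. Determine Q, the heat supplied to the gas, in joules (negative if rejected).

2060 J

V₁ = nRT₁/P₁ = 1.10×8.314×289/444 = 5.95 L.
Polytropic n=1.2: T₂ = T₁(V₁/V₂)^(n−1) = 289×(0.155)^0.20 = 199 K; P₂ = P₁(V₁/V₂)^n = 47.3 kPa.
W = (P₁V₁−P₂V₂)/(n−1) = (444×5.95−47.3×38.5)/0.20 = 4120 J.
ΔU = nCvΔT = 1.10×20.8×(199−289) = -2060 J.
Q = ΔU + W = 2060 J.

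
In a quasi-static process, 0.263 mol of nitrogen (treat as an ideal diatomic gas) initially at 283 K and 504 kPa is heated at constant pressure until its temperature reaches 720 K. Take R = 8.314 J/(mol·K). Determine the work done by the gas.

V₁ = nRT₁/P₁ = 0.263×8.314×283/504 = 1.23 L.
Isobaric: P stays 504 kPa; V/T = const ⇒ T₂ = 720 K, V₂ = 3.12 L.
W = PΔV = 504×(3.12−1.23) kPa·L = 956 J.

956 J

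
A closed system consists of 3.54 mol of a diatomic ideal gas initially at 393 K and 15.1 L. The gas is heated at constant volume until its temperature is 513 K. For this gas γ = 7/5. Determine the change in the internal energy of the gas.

8830 J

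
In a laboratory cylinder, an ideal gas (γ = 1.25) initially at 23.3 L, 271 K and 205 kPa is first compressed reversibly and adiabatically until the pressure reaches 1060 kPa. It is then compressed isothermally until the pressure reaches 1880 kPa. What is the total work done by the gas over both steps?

-11200 J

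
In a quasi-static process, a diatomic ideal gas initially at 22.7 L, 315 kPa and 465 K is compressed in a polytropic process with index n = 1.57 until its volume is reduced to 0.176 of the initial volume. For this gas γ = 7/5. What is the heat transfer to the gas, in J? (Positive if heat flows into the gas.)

n = P₁V₁/(RT₁) = 315×22.7/(8.314×465) = 1.85 mol.
Polytropic n=1.57: T₂ = T₁(V₁/V₂)^(n−1) = 465×(5.68)^0.57 = 1250 K; P₂ = P₁(V₁/V₂)^n = 4820 kPa.
W = (P₁V₁−P₂V₂)/(n−1) = (315×22.7−4820×4.00)/0.57 = -21200 J.
ΔU = nCvΔT = 1.85×20.8×(1250−465) = 30200 J.
Q = ΔU + W = 9020 J.

9020 J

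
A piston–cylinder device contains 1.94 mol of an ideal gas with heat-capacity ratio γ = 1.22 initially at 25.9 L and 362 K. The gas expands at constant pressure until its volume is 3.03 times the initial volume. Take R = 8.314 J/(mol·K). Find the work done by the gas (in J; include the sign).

P₁ = nRT₁/V₁ = 1.94×8.314×362/25.9 = 225 kPa.
Isobaric: P stays 225 kPa; V/T = const ⇒ T₂ = 1100 K, V₂ = 78.5 L.
W = PΔV = 225×(78.5−25.9) kPa·L = 11900 J.

11900 J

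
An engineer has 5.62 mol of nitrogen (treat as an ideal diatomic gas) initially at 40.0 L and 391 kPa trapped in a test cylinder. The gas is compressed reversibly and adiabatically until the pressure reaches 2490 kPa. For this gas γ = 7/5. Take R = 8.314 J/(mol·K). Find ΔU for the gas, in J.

27300 J

T₁ = P₁V₁/(nR) = 391×40.0/(5.62×8.314) = 335 K.
Adiabatic: T₂/T₁ = (P₂/P₁)^((γ−1)/γ) ⇒ T₂ = 335×(6.37)^0.286 = 568 K; V₂ = 10.7 L.
For an ideal gas ΔU = nCvΔT with Cv = (5/2)R = 20.8 J/(mol·K).
ΔU = 5.62×20.8×(568−335) = 27300 J.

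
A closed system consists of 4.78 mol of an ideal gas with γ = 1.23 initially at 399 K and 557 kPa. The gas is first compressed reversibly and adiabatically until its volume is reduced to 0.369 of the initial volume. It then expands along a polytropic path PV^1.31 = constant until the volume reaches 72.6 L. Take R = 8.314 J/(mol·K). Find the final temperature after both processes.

V₁ = nRT₁/P₁ = 4.78×8.314×399/557 = 28.5 L.
Step 1 — Adiabatic: TV^(γ−1) = const ⇒ T₂ = 399×(2.71)^0.230 = 502 K; PV^γ = const ⇒ P₂ = 1900 kPa.
ΔU = nCvΔT = 4.78×36.1×(502−399) = 17800 J.
Q = 0 for an adiabatic process, so W = −ΔU = -17800 J.
State after step 1: P = 1900 kPa, V = 10.5 L, T = 502 K.
Step 2 — Polytropic n=1.31: T₂ = T₁(V₁/V₂)^(n−1) = 502×(0.145)^0.31 = 276 K; P₂ = P₁(V₁/V₂)^n = 151 kPa.
W = (P₁V₁−P₂V₂)/(n−1) = (1900×10.5−151×72.6)/0.31 = 29000 J.
ΔU = nCvΔT = 4.78×36.1×(276−502) = -39100 J.
Q = ΔU + W = -10100 J.
Net over both steps: W = 11200 J, Q = -10100 J, ΔU = -21300 J.

276 K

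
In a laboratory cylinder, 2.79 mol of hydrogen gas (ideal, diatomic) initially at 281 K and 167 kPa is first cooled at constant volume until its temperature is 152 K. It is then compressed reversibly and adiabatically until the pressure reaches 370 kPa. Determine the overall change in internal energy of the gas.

V₁ = nRT₁/P₁ = 2.79×8.314×281/167 = 39.0 L.
Step 1 — Isochoric: V stays 39.0 L; P/T = const ⇒ T₂ = 152 K, P₂ = 90.3 kPa.
W = 0 (no volume change).
ΔU = nCvΔT = 2.79×20.8×(152−281) = -7480 J.
Q = ΔU = -7480 J.
State after step 1: P = 90.3 kPa, V = 39.0 L, T = 152 K.
Step 2 — Adiabatic: T₂/T₁ = (P₂/P₁)^((γ−1)/γ) ⇒ T₂ = 152×(4.10)^0.286 = 227 K; V₂ = 14.3 L.
ΔU = nCvΔT = 2.79×20.8×(227−152) = 4370 J.
Q = 0 for an adiabatic process, so W = −ΔU = -4370 J.
Net over both steps: W = -4370 J, Q = -7480 J, ΔU = -3110 J.

-3110 J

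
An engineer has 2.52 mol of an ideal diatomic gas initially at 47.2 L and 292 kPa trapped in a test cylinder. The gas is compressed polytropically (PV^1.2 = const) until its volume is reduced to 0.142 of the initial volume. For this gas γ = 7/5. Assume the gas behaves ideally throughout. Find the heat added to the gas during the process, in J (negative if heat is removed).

-16500 J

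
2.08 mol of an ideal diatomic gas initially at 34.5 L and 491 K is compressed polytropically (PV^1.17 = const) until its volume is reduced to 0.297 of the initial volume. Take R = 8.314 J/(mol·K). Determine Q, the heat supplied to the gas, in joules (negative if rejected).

P₁ = nRT₁/V₁ = 2.08×8.314×491/34.5 = 246 kPa.
Polytropic n=1.17: T₂ = T₁(V₁/V₂)^(n−1) = 491×(3.37)^0.17 = 604 K; P₂ = P₁(V₁/V₂)^n = 1020 kPa.
W = (P₁V₁−P₂V₂)/(n−1) = (246×34.5−1020×10.2)/0.17 = -11400 J.
ΔU = nCvΔT = 2.08×20.8×(604−491) = 4870 J.
Q = ΔU + W = -6580 J.

-6580 J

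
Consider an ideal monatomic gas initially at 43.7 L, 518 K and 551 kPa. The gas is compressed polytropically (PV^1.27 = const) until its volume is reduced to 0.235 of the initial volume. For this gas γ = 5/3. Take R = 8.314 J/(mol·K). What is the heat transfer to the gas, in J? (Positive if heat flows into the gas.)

n = P₁V₁/(RT₁) = 551×43.7/(8.314×518) = 5.59 mol.
Polytropic n=1.27: T₂ = T₁(V₁/V₂)^(n−1) = 518×(4.26)^0.27 = 766 K; P₂ = P₁(V₁/V₂)^n = 3470 kPa.
W = (P₁V₁−P₂V₂)/(n−1) = (551×43.7−3470×10.3)/0.27 = -42700 J.
ΔU = nCvΔT = 5.59×12.5×(766−518) = 17300 J.
Q = ΔU + W = -25400 J.

-25400 J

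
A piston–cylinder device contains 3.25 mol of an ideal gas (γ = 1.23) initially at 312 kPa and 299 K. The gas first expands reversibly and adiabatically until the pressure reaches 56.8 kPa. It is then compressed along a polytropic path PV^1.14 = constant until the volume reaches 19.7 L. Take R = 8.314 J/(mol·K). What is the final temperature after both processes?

274 K

V₁ = nRT₁/P₁ = 3.25×8.314×299/312 = 25.9 L.
Step 1 — Adiabatic: T₂/T₁ = (P₂/P₁)^((γ−1)/γ) ⇒ T₂ = 299×(0.182)^0.187 = 217 K; V₂ = 103 L.
ΔU = nCvΔT = 3.25×36.1×(217−299) = -9580 J.
Q = 0 for an adiabatic process, so W = −ΔU = 9580 J.
State after step 1: P = 56.8 kPa, V = 103 L, T = 217 K.
Step 2 — Polytropic n=1.14: T₂ = T₁(V₁/V₂)^(n−1) = 217×(5.25)^0.14 = 274 K; P₂ = P₁(V₁/V₂)^n = 376 kPa.
W = (P₁V₁−P₂V₂)/(n−1) = (56.8×103−376×19.7)/0.14 = -11000 J.
ΔU = nCvΔT = 3.25×36.1×(274−217) = 6680 J.
Q = ΔU + W = -4290 J.
Net over both steps: W = -1390 J, Q = -4290 J, ΔU = -2910 J.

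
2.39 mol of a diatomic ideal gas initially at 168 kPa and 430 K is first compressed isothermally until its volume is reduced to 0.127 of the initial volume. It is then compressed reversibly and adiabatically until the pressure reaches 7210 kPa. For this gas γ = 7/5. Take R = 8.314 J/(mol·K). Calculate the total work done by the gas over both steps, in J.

-30900 J

V₁ = nRT₁/P₁ = 2.39×8.314×430/168 = 50.9 L.
Step 1 — Isothermal: T stays 430 K; PV = const ⇒ V₂ = 6.46 L, P₂ = 1320 kPa.
ΔU = 0 (ideal gas, T constant).
W = nRT ln(V₂/V₁) = 2.39×8.314×430×ln(0.127) = -17600 J.
Q = ΔU + W = -17600 J.
State after step 1: P = 1320 kPa, V = 6.46 L, T = 430 K.
Step 2 — Adiabatic: T₂/T₁ = (P₂/P₁)^((γ−1)/γ) ⇒ T₂ = 430×(5.45)^0.286 = 698 K; V₂ = 1.92 L.
ΔU = nCvΔT = 2.39×20.8×(698−430) = 13300 J.
Q = 0 for an adiabatic process, so W = −ΔU = -13300 J.
Net over both steps: W = -30900 J, Q = -17600 J, ΔU = 13300 J.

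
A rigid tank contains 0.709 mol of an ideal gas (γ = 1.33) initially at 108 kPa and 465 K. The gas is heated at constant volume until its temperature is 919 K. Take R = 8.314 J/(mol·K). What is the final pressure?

213 kPa

V₁ = nRT₁/P₁ = 0.709×8.314×465/108 = 25.4 L.
Isochoric: V stays 25.4 L; P/T = const ⇒ T₂ = 919 K, P₂ = 213 kPa.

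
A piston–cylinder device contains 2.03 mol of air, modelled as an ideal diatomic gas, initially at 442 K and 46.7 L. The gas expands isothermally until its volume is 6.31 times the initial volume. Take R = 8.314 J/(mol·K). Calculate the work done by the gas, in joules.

13700 J

P₁ = nRT₁/V₁ = 2.03×8.314×442/46.7 = 160 kPa.
Isothermal: T stays 442 K; PV = const ⇒ V₂ = 295 L, P₂ = 25.3 kPa.
W = nRT ln(V₂/V₁) = 2.03×8.314×442×ln(6.31) = 13700 J.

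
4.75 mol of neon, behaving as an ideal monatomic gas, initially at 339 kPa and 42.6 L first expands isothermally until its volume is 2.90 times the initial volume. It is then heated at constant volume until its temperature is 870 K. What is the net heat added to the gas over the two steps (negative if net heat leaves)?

45300 J

T₁ = P₁V₁/(nR) = 339×42.6/(4.75×8.314) = 366 K.
Step 1 — Isothermal: T stays 366 K; PV = const ⇒ V₂ = 124 L, P₂ = 117 kPa.
ΔU = 0 (ideal gas, T constant).
W = nRT ln(V₂/V₁) = 4.75×8.314×366×ln(2.90) = 15400 J.
Q = ΔU + W = 15400 J.
State after step 1: P = 117 kPa, V = 124 L, T = 366 K.
Step 2 — Isochoric: V stays 124 L; P/T = const ⇒ T₂ = 870 K, P₂ = 278 kPa.
W = 0 (no volume change).
ΔU = nCvΔT = 4.75×12.5×(870−366) = 29900 J.
Q = ΔU = 29900 J.
Net over both steps: W = 15400 J, Q = 45300 J, ΔU = 29900 J.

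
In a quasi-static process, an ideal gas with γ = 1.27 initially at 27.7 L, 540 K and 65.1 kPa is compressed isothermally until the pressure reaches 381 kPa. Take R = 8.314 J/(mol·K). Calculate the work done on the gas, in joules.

3190 J

n = P₁V₁/(RT₁) = 65.1×27.7/(8.314×540) = 0.402 mol.
Isothermal: T stays 540 K; PV = const ⇒ V₂ = 4.73 L, P₂ = 381 kPa.
W = nRT ln(V₂/V₁) = 0.402×8.314×540×ln(0.171) = -3190 J.
Work done on the gas = −W_by = 3190 J.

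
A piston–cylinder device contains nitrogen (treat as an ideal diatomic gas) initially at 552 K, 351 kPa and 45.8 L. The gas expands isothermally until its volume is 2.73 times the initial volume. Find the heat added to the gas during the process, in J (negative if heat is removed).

n = P₁V₁/(RT₁) = 351×45.8/(8.314×552) = 3.50 mol.
Isothermal: T stays 552 K; PV = const ⇒ V₂ = 125 L, P₂ = 129 kPa.
ΔU = 0 (ideal gas, T constant).
W = nRT ln(V₂/V₁) = 3.50×8.314×552×ln(2.73) = 16100 J.
Q = ΔU + W = 16100 J.

16100 J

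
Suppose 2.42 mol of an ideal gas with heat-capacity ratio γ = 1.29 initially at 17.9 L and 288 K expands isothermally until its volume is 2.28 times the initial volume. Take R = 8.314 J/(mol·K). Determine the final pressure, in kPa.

142 kPa

P₁ = nRT₁/V₁ = 2.42×8.314×288/17.9 = 324 kPa.
Isothermal: T stays 288 K; PV = const ⇒ V₂ = 40.8 L, P₂ = 142 kPa.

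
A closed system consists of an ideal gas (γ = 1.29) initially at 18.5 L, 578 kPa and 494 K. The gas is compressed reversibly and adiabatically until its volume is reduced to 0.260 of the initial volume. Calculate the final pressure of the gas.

3290 kPa

Adiabatic: TV^(γ−1) = const ⇒ T₂ = 494×(3.85)^0.290 = 730 K; PV^γ = const ⇒ P₂ = 3290 kPa.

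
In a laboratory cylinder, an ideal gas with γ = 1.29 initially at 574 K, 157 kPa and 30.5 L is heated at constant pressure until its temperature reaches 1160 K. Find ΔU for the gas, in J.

n = P₁V₁/(RT₁) = 157×30.5/(8.314×574) = 1.00 mol.
Isobaric: P stays 157 kPa; V/T = const ⇒ T₂ = 1160 K, V₂ = 61.6 L.
For an ideal gas ΔU = nCvΔT with Cv = R/(γ−1) = 28.7 J/(mol·K).
ΔU = 1.00×28.7×(1160−574) = 16900 J.

16900 J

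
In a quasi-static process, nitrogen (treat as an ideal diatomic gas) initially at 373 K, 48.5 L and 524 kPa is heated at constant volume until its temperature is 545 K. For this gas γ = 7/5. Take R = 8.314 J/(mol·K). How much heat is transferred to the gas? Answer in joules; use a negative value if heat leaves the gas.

29300 J

n = P₁V₁/(RT₁) = 524×48.5/(8.314×373) = 8.20 mol.
Isochoric: V stays 48.5 L; P/T = const ⇒ T₂ = 545 K, P₂ = 766 kPa.
W = 0 (no volume change).
ΔU = nCvΔT = 8.20×20.8×(545−373) = 29300 J.
Q = ΔU = 29300 J.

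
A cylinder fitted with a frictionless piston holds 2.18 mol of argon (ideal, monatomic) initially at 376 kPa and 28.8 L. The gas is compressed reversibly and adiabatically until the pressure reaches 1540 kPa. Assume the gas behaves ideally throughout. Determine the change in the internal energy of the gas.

T₁ = P₁V₁/(nR) = 376×28.8/(2.18×8.314) = 597 K.
Adiabatic: T₂/T₁ = (P₂/P₁)^((γ−1)/γ) ⇒ T₂ = 597×(4.10)^0.400 = 1050 K; V₂ = 12.4 L.
For an ideal gas ΔU = nCvΔT with Cv = (3/2)R = 12.5 J/(mol·K).
ΔU = 2.18×12.5×(1050−597) = 12300 J.

12300 J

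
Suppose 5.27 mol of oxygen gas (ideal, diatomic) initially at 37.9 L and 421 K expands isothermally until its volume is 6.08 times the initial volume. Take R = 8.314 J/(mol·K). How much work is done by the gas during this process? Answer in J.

33300 J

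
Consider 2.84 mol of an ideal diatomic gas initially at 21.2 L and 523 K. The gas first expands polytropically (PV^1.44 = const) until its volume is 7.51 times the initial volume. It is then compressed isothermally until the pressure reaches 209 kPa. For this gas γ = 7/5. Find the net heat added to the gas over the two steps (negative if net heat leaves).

P₁ = nRT₁/V₁ = 2.84×8.314×523/21.2 = 582 kPa.
Step 1 — Polytropic n=1.44: T₂ = T₁(V₁/V₂)^(n−1) = 523×(0.133)^0.44 = 215 K; P₂ = P₁(V₁/V₂)^n = 31.9 kPa.
W = (P₁V₁−P₂V₂)/(n−1) = (582×21.2−31.9×159)/0.44 = 16500 J.
ΔU = nCvΔT = 2.84×20.8×(215−523) = -18200 J.
Q = ΔU + W = -1650 J.
State after step 1: P = 31.9 kPa, V = 159 L, T = 215 K.
Step 2 — Isothermal: T stays 215 K; PV = const ⇒ V₂ = 24.3 L, P₂ = 209 kPa.
ΔU = 0 (ideal gas, T constant).
W = nRT ln(V₂/V₁) = 2.84×8.314×215×ln(0.153) = -9550 J.
Q = ΔU + W = -9550 J.
Net over both steps: W = 6950 J, Q = -11200 J, ΔU = -18200 J.

-11200 J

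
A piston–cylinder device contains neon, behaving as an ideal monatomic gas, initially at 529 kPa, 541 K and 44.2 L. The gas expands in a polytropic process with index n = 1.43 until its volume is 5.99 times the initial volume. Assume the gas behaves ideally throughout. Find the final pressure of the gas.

Polytropic n=1.43: T₂ = T₁(V₁/V₂)^(n−1) = 541×(0.167)^0.43 = 251 K; P₂ = P₁(V₁/V₂)^n = 40.9 kPa.

40.9 kPa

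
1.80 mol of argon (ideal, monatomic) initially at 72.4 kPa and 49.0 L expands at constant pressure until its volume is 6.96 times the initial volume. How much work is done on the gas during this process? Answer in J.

-21100 J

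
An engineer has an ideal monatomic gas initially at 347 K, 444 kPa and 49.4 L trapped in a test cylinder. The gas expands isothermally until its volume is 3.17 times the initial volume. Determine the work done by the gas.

n = P₁V₁/(RT₁) = 444×49.4/(8.314×347) = 7.60 mol.
Isothermal: T stays 347 K; PV = const ⇒ V₂ = 157 L, P₂ = 140 kPa.
W = nRT ln(V₂/V₁) = 7.60×8.314×347×ln(3.17) = 25300 J.

25300 J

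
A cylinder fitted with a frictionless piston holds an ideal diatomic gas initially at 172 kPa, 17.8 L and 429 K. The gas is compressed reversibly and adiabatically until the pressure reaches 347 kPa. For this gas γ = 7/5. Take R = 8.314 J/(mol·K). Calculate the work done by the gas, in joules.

-1700 J

n = P₁V₁/(RT₁) = 172×17.8/(8.314×429) = 0.858 mol.
Adiabatic: T₂/T₁ = (P₂/P₁)^((γ−1)/γ) ⇒ T₂ = 429×(2.02)^0.286 = 524 K; V₂ = 10.8 L.
ΔU = nCvΔT = 0.858×20.8×(524−429) = 1700 J.
Q = 0 for an adiabatic process, so W = −ΔU = -1700 J.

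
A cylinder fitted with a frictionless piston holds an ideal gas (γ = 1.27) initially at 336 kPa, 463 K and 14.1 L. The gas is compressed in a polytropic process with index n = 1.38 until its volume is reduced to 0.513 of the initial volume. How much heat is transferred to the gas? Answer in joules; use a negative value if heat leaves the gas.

1470 J

n = P₁V₁/(RT₁) = 336×14.1/(8.314×463) = 1.23 mol.
Polytropic n=1.38: T₂ = T₁(V₁/V₂)^(n−1) = 463×(1.95)^0.38 = 597 K; P₂ = P₁(V₁/V₂)^n = 844 kPa.
W = (P₁V₁−P₂V₂)/(n−1) = (336×14.1−844×7.23)/0.38 = -3600 J.
ΔU = nCvΔT = 1.23×30.8×(597−463) = 5070 J.
Q = ΔU + W = 1470 J.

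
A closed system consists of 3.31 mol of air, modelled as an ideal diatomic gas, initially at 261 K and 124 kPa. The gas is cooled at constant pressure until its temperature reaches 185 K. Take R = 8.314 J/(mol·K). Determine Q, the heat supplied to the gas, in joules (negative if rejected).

V₁ = nRT₁/P₁ = 3.31×8.314×261/124 = 57.9 L.
Isobaric: P stays 124 kPa; V/T = const ⇒ T₂ = 185 K, V₂ = 41.1 L.
W = PΔV = 124×(41.1−57.9) kPa·L = -2090 J.
ΔU = nCvΔT = 3.31×20.8×(185−261) = -5230 J.
Q = ΔU + W = nCpΔT = -7320 J.

-7320 J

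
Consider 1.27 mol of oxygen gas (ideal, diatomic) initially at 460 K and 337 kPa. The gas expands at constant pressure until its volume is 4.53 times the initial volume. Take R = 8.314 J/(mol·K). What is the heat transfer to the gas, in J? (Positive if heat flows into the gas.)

60000 J

V₁ = nRT₁/P₁ = 1.27×8.314×460/337 = 14.4 L.
Isobaric: P stays 337 kPa; V/T = const ⇒ T₂ = 2080 K, V₂ = 65.3 L.
W = PΔV = 337×(65.3−14.4) kPa·L = 17100 J.
ΔU = nCvΔT = 1.27×20.8×(2080−460) = 42900 J.
Q = ΔU + W = nCpΔT = 60000 J.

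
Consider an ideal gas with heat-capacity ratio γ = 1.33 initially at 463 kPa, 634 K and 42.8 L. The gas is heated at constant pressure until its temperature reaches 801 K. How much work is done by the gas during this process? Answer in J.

5220 J

n = P₁V₁/(RT₁) = 463×42.8/(8.314×634) = 3.76 mol.
Isobaric: P stays 463 kPa; V/T = const ⇒ T₂ = 801 K, V₂ = 54.1 L.
W = PΔV = 463×(54.1−42.8) kPa·L = 5220 J.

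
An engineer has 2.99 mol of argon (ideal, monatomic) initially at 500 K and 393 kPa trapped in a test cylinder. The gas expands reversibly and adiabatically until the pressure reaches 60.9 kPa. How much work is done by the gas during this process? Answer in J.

9800 J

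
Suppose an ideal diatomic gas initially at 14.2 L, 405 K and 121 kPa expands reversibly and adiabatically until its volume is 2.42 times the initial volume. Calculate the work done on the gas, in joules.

-1280 J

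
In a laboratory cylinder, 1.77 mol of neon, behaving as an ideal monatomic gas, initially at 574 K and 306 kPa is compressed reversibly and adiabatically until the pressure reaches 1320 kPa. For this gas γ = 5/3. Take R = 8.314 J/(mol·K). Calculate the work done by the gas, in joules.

V₁ = nRT₁/P₁ = 1.77×8.314×574/306 = 27.6 L.
Adiabatic: T₂/T₁ = (P₂/P₁)^((γ−1)/γ) ⇒ T₂ = 574×(4.31)^0.400 = 1030 K; V₂ = 11.5 L.
ΔU = nCvΔT = 1.77×12.5×(1030−574) = 10100 J.
Q = 0 for an adiabatic process, so W = −ΔU = -10100 J.

-10100 J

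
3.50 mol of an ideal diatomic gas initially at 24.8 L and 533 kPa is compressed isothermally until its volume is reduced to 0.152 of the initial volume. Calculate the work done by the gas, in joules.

-24900 J

T₁ = P₁V₁/(nR) = 533×24.8/(3.50×8.314) = 454 K.
Isothermal: T stays 454 K; PV = const ⇒ V₂ = 3.77 L, P₂ = 3510 kPa.
W = nRT ln(V₂/V₁) = 3.50×8.314×454×ln(0.152) = -24900 J.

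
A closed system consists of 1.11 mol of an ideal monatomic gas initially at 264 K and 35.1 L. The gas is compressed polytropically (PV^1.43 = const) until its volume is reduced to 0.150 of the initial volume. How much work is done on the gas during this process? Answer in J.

7140 J

P₁ = nRT₁/V₁ = 1.11×8.314×264/35.1 = 69.4 kPa.
Polytropic n=1.43: T₂ = T₁(V₁/V₂)^(n−1) = 264×(6.67)^0.43 = 597 K; P₂ = P₁(V₁/V₂)^n = 1050 kPa.
W = (P₁V₁−P₂V₂)/(n−1) = (69.4×35.1−1050×5.26)/0.43 = -7140 J.
Work done on the gas = −W_by = 7140 J.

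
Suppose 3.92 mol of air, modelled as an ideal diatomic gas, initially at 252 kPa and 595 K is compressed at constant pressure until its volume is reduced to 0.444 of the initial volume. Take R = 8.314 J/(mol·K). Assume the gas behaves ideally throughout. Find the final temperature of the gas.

V₁ = nRT₁/P₁ = 3.92×8.314×595/252 = 77.0 L.
Isobaric: P stays 252 kPa; V/T = const ⇒ T₂ = 264 K, V₂ = 34.2 L.

264 K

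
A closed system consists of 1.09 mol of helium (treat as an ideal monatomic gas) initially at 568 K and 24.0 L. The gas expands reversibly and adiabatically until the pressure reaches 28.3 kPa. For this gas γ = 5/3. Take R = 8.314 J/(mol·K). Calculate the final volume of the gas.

80.9 L

P₁ = nRT₁/V₁ = 1.09×8.314×568/24.0 = 214 kPa.
Adiabatic: T₂/T₁ = (P₂/P₁)^((γ−1)/γ) ⇒ T₂ = 568×(0.132)^0.400 = 253 K; V₂ = 80.9 L.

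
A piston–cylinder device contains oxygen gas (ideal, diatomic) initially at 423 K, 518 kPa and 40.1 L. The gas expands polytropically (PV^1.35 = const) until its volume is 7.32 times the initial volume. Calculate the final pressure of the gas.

35.3 kPa

Polytropic n=1.35: T₂ = T₁(V₁/V₂)^(n−1) = 423×(0.137)^0.35 = 211 K; P₂ = P₁(V₁/V₂)^n = 35.3 kPa.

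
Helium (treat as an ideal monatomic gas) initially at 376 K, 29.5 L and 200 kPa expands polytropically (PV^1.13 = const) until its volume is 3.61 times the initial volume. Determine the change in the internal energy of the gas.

-1360 J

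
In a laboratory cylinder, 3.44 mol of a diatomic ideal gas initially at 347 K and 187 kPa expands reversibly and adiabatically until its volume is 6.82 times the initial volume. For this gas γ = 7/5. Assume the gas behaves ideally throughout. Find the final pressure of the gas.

V₁ = nRT₁/P₁ = 3.44×8.314×347/187 = 53.1 L.
Adiabatic: TV^(γ−1) = const ⇒ T₂ = 347×(0.147)^0.400 = 161 K; PV^γ = const ⇒ P₂ = 12.7 kPa.

12.7 kPa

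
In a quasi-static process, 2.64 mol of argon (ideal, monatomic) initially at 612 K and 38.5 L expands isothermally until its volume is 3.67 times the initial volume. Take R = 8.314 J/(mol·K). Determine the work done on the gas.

-17500 J

P₁ = nRT₁/V₁ = 2.64×8.314×612/38.5 = 349 kPa.
Isothermal: T stays 612 K; PV = const ⇒ V₂ = 141 L, P₂ = 95.1 kPa.
W = nRT ln(V₂/V₁) = 2.64×8.314×612×ln(3.67) = 17500 J.
Work done on the gas = −W_by = -17500 J.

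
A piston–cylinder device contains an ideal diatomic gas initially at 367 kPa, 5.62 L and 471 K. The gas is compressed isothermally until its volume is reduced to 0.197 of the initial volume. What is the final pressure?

Isothermal: T stays 471 K; PV = const ⇒ V₂ = 1.11 L, P₂ = 1860 kPa.

1860 kPa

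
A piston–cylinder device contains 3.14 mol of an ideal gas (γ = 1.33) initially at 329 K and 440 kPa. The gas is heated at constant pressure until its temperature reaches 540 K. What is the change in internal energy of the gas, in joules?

16700 J

V₁ = nRT₁/P₁ = 3.14×8.314×329/440 = 19.5 L.
Isobaric: P stays 440 kPa; V/T = const ⇒ T₂ = 540 K, V₂ = 32.0 L.
For an ideal gas ΔU = nCvΔT with Cv = R/(γ−1) = 25.2 J/(mol·K).
ΔU = 3.14×25.2×(540−329) = 16700 J.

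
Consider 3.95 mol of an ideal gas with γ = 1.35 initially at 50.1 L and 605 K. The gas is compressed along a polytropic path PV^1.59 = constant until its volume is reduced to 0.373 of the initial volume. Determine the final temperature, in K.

P₁ = nRT₁/V₁ = 3.95×8.314×605/50.1 = 397 kPa.
Polytropic n=1.59: T₂ = T₁(V₁/V₂)^(n−1) = 605×(2.68)^0.59 = 1080 K; P₂ = P₁(V₁/V₂)^n = 1900 kPa.

1080 K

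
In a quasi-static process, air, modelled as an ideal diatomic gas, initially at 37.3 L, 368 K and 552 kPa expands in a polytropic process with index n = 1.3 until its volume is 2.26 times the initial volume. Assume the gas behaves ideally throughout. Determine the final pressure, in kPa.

191 kPa

Polytropic n=1.3: T₂ = T₁(V₁/V₂)^(n−1) = 368×(0.442)^0.30 = 288 K; P₂ = P₁(V₁/V₂)^n = 191 kPa.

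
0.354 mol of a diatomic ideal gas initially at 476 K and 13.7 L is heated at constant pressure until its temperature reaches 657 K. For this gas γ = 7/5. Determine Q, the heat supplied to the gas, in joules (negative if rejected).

1860 J

P₁ = nRT₁/V₁ = 0.354×8.314×476/13.7 = 102 kPa.
Isobaric: P stays 102 kPa; V/T = const ⇒ T₂ = 657 K, V₂ = 18.9 L.
W = PΔV = 102×(18.9−13.7) kPa·L = 533 J.
ΔU = nCvΔT = 0.354×20.8×(657−476) = 1330 J.
Q = ΔU + W = nCpΔT = 1860 J.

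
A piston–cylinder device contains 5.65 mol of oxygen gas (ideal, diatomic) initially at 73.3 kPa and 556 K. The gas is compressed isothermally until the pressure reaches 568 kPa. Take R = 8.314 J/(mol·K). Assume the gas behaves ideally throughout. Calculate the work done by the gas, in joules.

-53500 J

V₁ = nRT₁/P₁ = 5.65×8.314×556/73.3 = 356 L.
Isothermal: T stays 556 K; PV = const ⇒ V₂ = 46.0 L, P₂ = 568 kPa.
W = nRT ln(V₂/V₁) = 5.65×8.314×556×ln(0.129) = -53500 J.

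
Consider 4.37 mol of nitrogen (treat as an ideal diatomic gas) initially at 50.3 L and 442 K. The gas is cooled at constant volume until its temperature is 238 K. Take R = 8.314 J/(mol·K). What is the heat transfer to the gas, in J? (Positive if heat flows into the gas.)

P₁ = nRT₁/V₁ = 4.37×8.314×442/50.3 = 319 kPa.
Isochoric: V stays 50.3 L; P/T = const ⇒ T₂ = 238 K, P₂ = 172 kPa.
W = 0 (no volume change).
ΔU = nCvΔT = 4.37×20.8×(238−442) = -18500 J.
Q = ΔU = -18500 J.

-18500 J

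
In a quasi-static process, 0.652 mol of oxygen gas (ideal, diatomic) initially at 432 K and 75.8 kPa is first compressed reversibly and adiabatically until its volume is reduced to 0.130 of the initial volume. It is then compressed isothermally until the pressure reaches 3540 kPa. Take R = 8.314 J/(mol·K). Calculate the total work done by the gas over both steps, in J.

-12600 J

V₁ = nRT₁/P₁ = 0.652×8.314×432/75.8 = 30.9 L.
Step 1 — Adiabatic: TV^(γ−1) = const ⇒ T₂ = 432×(7.69)^0.400 = 977 K; PV^γ = const ⇒ P₂ = 1320 kPa.
ΔU = nCvΔT = 0.652×20.8×(977−432) = 7390 J.
Q = 0 for an adiabatic process, so W = −ΔU = -7390 J.
State after step 1: P = 1320 kPa, V = 4.02 L, T = 977 K.
Step 2 — Isothermal: T stays 977 K; PV = const ⇒ V₂ = 1.50 L, P₂ = 3540 kPa.
ΔU = 0 (ideal gas, T constant).
W = nRT ln(V₂/V₁) = 0.652×8.314×977×ln(0.373) = -5230 J.
Q = ΔU + W = -5230 J.
Net over both steps: W = -12600 J, Q = -5230 J, ΔU = 7390 J.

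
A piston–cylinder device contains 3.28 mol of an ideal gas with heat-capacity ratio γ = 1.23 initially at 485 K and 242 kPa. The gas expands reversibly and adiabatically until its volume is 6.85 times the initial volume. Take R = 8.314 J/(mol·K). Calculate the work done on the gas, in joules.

-20600 J

V₁ = nRT₁/P₁ = 3.28×8.314×485/242 = 54.7 L.
Adiabatic: TV^(γ−1) = const ⇒ T₂ = 485×(0.146)^0.230 = 312 K; PV^γ = const ⇒ P₂ = 22.7 kPa.
ΔU = nCvΔT = 3.28×36.1×(312−485) = -20600 J.
Q = 0 for an adiabatic process, so W = −ΔU = 20600 J.
Work done on the gas = −W_by = -20600 J.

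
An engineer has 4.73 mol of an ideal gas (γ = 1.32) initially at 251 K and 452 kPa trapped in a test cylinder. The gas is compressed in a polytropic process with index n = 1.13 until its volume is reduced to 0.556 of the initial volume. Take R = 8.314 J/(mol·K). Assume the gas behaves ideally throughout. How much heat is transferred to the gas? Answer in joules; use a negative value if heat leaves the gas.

-3570 J

V₁ = nRT₁/P₁ = 4.73×8.314×251/452 = 21.8 L.
Polytropic n=1.13: T₂ = T₁(V₁/V₂)^(n−1) = 251×(1.80)^0.13 = 271 K; P₂ = P₁(V₁/V₂)^n = 877 kPa.
W = (P₁V₁−P₂V₂)/(n−1) = (452×21.8−877×12.1)/0.13 = -6020 J.
ΔU = nCvΔT = 4.73×26.0×(271−251) = 2450 J.
Q = ΔU + W = -3570 J.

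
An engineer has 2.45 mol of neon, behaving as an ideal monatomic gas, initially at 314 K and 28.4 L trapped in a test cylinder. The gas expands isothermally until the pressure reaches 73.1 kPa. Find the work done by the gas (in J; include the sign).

7200 J

P₁ = nRT₁/V₁ = 2.45×8.314×314/28.4 = 225 kPa.
Isothermal: T stays 314 K; PV = const ⇒ V₂ = 87.5 L, P₂ = 73.1 kPa.
W = nRT ln(V₂/V₁) = 2.45×8.314×314×ln(3.08) = 7200 J.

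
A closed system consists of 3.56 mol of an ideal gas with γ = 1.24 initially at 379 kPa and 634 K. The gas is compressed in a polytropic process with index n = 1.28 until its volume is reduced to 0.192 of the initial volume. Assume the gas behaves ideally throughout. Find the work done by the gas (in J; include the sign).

-39400 J

V₁ = nRT₁/P₁ = 3.56×8.314×634/379 = 49.5 L.
Polytropic n=1.28: T₂ = T₁(V₁/V₂)^(n−1) = 634×(5.21)^0.28 = 1010 K; P₂ = P₁(V₁/V₂)^n = 3130 kPa.
W = (P₁V₁−P₂V₂)/(n−1) = (379×49.5−3130×9.51)/0.28 = -39400 J.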